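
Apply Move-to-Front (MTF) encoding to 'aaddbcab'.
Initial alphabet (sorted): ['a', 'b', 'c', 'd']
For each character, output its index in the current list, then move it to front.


MTF encoding:
'a': index 0 in ['a', 'b', 'c', 'd'] -> ['a', 'b', 'c', 'd']
'a': index 0 in ['a', 'b', 'c', 'd'] -> ['a', 'b', 'c', 'd']
'd': index 3 in ['a', 'b', 'c', 'd'] -> ['d', 'a', 'b', 'c']
'd': index 0 in ['d', 'a', 'b', 'c'] -> ['d', 'a', 'b', 'c']
'b': index 2 in ['d', 'a', 'b', 'c'] -> ['b', 'd', 'a', 'c']
'c': index 3 in ['b', 'd', 'a', 'c'] -> ['c', 'b', 'd', 'a']
'a': index 3 in ['c', 'b', 'd', 'a'] -> ['a', 'c', 'b', 'd']
'b': index 2 in ['a', 'c', 'b', 'd'] -> ['b', 'a', 'c', 'd']


Output: [0, 0, 3, 0, 2, 3, 3, 2]


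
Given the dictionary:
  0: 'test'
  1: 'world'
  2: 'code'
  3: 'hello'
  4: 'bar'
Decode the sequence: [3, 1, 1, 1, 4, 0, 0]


Look up each index in the dictionary:
  3 -> 'hello'
  1 -> 'world'
  1 -> 'world'
  1 -> 'world'
  4 -> 'bar'
  0 -> 'test'
  0 -> 'test'

Decoded: "hello world world world bar test test"


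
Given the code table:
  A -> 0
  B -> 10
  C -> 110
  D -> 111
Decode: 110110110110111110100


Decoding:
110 -> C
110 -> C
110 -> C
110 -> C
111 -> D
110 -> C
10 -> B
0 -> A


Result: CCCCDCBA


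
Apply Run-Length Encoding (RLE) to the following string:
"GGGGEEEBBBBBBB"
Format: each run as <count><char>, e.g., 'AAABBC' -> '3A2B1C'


Scanning runs left to right:
  i=0: run of 'G' x 4 -> '4G'
  i=4: run of 'E' x 3 -> '3E'
  i=7: run of 'B' x 7 -> '7B'

RLE = 4G3E7B


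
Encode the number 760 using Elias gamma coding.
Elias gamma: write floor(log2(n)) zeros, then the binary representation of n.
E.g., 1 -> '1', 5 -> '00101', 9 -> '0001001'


num_bits = floor(log2(760)) + 1 = 10
leading_zeros = num_bits - 1 = 9
binary(760) = 1011111000

Elias gamma(760) = '000000000' + '1011111000' = 0000000001011111000 (19 bits)


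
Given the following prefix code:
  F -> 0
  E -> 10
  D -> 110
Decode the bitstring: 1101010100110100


Decoding step by step:
Bits 110 -> D
Bits 10 -> E
Bits 10 -> E
Bits 10 -> E
Bits 0 -> F
Bits 110 -> D
Bits 10 -> E
Bits 0 -> F


Decoded message: DEEEFDEF


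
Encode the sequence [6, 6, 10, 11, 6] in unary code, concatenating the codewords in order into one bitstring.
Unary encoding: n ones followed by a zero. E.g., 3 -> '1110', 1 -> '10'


Encode each number as n ones followed by a terminating 0:
  6 -> 1111110 (7 bits)
  6 -> 1111110 (7 bits)
  10 -> 11111111110 (11 bits)
  11 -> 111111111110 (12 bits)
  6 -> 1111110 (7 bits)
Total length = 7 + 7 + 11 + 12 + 7 = 44 bits.

Unary([6, 6, 10, 11, 6]) = 11111101111110111111111101111111111101111110 (44 bits)


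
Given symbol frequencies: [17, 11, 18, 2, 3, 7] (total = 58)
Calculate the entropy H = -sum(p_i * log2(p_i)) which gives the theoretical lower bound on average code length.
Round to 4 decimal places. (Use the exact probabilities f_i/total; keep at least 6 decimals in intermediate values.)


Per-symbol terms -p_i * log2(p_i) with p_i = f_i/58:
  p = 17/58 = 0.293103: log2(p) = -1.770518, -p*log2(p) = 0.518945
  p = 11/58 = 0.189655: log2(p) = -2.398549, -p*log2(p) = 0.454897
  p = 18/58 = 0.310345: log2(p) = -1.688056, -p*log2(p) = 0.523879
  p = 2/58 = 0.034483: log2(p) = -4.857981, -p*log2(p) = 0.167517
  p = 3/58 = 0.051724: log2(p) = -4.273018, -p*log2(p) = 0.221018
  p = 7/58 = 0.120690: log2(p) = -3.050626, -p*log2(p) = 0.368179
H = 0.518945 + 0.454897 + 0.523879 + 0.167517 + 0.221018 + 0.368179 = 2.254435

H = 2.2544 bits/symbol


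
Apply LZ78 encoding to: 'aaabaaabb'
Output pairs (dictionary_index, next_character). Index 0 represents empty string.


LZ78 encoding steps:
Dictionary: {0: ''}
Step 1: w='' (idx 0), next='a' -> output (0, 'a'), add 'a' as idx 1
Step 2: w='a' (idx 1), next='a' -> output (1, 'a'), add 'aa' as idx 2
Step 3: w='' (idx 0), next='b' -> output (0, 'b'), add 'b' as idx 3
Step 4: w='aa' (idx 2), next='a' -> output (2, 'a'), add 'aaa' as idx 4
Step 5: w='b' (idx 3), next='b' -> output (3, 'b'), add 'bb' as idx 5


Encoded: [(0, 'a'), (1, 'a'), (0, 'b'), (2, 'a'), (3, 'b')]


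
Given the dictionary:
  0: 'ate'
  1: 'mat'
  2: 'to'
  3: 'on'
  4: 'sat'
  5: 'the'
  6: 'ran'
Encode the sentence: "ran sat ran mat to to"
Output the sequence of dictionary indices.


Look up each word in the dictionary:
  'ran' -> 6
  'sat' -> 4
  'ran' -> 6
  'mat' -> 1
  'to' -> 2
  'to' -> 2

Encoded: [6, 4, 6, 1, 2, 2]


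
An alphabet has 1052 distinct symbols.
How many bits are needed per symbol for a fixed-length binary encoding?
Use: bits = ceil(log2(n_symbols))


log2(1052) = 10.0389
Bracket: 2^10 = 1024 < 1052 <= 2^11 = 2048
So ceil(log2(1052)) = 11

bits = ceil(log2(1052)) = ceil(10.0389) = 11 bits


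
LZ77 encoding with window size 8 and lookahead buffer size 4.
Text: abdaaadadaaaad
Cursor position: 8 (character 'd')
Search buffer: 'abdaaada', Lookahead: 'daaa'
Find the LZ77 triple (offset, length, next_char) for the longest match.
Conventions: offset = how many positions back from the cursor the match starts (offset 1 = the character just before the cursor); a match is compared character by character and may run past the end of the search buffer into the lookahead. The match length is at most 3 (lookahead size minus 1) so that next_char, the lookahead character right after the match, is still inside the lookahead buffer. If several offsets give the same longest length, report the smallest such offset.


Try each offset into the search buffer:
  offset=1 (pos 7, char 'a'): match length 0
  offset=2 (pos 6, char 'd'): match length 2
  offset=3 (pos 5, char 'a'): match length 0
  offset=4 (pos 4, char 'a'): match length 0
  offset=5 (pos 3, char 'a'): match length 0
  offset=6 (pos 2, char 'd'): match length 3
  offset=7 (pos 1, char 'b'): match length 0
  offset=8 (pos 0, char 'a'): match length 0
Longest match has length 3 at offset 6.
next_char = character at position 8 + 3 = 11 -> 'a'

Best match: offset=6, length=3 (matching 'daa' starting at position 2)
LZ77 triple: (6, 3, 'a')


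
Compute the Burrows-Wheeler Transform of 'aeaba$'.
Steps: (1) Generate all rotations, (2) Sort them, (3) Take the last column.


Rotations (sorted):
  0: $aeaba -> last char: a
  1: a$aeab -> last char: b
  2: aba$ae -> last char: e
  3: aeaba$ -> last char: $
  4: ba$aea -> last char: a
  5: eaba$a -> last char: a


BWT = abe$aa


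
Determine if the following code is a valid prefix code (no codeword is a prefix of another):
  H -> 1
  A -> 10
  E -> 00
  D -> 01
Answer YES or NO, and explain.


Checking each pair (does one codeword prefix another?):
  H='1' vs A='10': prefix -- VIOLATION

NO -- this is NOT a valid prefix code. H (1) is a prefix of A (10).


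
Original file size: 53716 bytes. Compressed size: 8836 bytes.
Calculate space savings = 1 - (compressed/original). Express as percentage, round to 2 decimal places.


ratio = compressed/original = 8836/53716 = 0.164495
savings = 1 - ratio = 1 - 0.164495 = 0.835505
as a percentage: 0.835505 * 100 = 83.55%

Space savings = 1 - 8836/53716 = 83.55%


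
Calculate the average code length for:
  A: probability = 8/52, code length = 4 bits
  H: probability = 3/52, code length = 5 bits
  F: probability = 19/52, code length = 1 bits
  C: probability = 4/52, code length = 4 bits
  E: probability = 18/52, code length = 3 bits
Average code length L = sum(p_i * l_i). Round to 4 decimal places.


Weighted contributions p_i * l_i:
  A: (8/52) * 4 = 32/52
  H: (3/52) * 5 = 15/52
  F: (19/52) * 1 = 19/52
  C: (4/52) * 4 = 16/52
  E: (18/52) * 3 = 54/52
Sum = (32 + 15 + 19 + 16 + 54)/52 = 136/52

L = 136/52 = 2.6154 bits/symbol


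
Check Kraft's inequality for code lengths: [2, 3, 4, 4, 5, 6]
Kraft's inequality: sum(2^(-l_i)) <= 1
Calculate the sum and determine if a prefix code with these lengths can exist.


Sum = 2^(-2) + 2^(-3) + 2^(-4) + 2^(-4) + 2^(-5) + 2^(-6)
    = 0.25 + 0.125 + 0.0625 + 0.0625 + 0.03125 + 0.015625
    = 35/64 = 0.546875
Since 0.546875 <= 1, Kraft's inequality IS satisfied.
A prefix code with these lengths CAN exist.

Kraft sum = 0.546875. Satisfied.


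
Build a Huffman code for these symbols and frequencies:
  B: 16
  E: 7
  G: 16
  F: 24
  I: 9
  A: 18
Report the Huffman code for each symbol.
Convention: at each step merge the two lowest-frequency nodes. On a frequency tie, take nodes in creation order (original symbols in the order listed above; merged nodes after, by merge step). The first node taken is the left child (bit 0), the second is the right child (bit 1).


Huffman tree construction:
Step 1: Merge E(7) + I(9) = 16
Step 2: Merge B(16) + G(16) = 32
Step 3: Merge (E+I)(16) + A(18) = 34
Step 4: Merge F(24) + (B+G)(32) = 56
Step 5: Merge ((E+I)+A)(34) + (F+(B+G))(56) = 90
Read each symbol's code off the tree from the root (left child = 0, right child = 1).

Codes:
  B: 110 (length 3)
  E: 000 (length 3)
  G: 111 (length 3)
  F: 10 (length 2)
  I: 001 (length 3)
  A: 01 (length 2)
Average code length: 228/90 = 2.5333 bits/symbol


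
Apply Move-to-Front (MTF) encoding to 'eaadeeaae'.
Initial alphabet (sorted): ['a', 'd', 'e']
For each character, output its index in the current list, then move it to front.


MTF encoding:
'e': index 2 in ['a', 'd', 'e'] -> ['e', 'a', 'd']
'a': index 1 in ['e', 'a', 'd'] -> ['a', 'e', 'd']
'a': index 0 in ['a', 'e', 'd'] -> ['a', 'e', 'd']
'd': index 2 in ['a', 'e', 'd'] -> ['d', 'a', 'e']
'e': index 2 in ['d', 'a', 'e'] -> ['e', 'd', 'a']
'e': index 0 in ['e', 'd', 'a'] -> ['e', 'd', 'a']
'a': index 2 in ['e', 'd', 'a'] -> ['a', 'e', 'd']
'a': index 0 in ['a', 'e', 'd'] -> ['a', 'e', 'd']
'e': index 1 in ['a', 'e', 'd'] -> ['e', 'a', 'd']


Output: [2, 1, 0, 2, 2, 0, 2, 0, 1]


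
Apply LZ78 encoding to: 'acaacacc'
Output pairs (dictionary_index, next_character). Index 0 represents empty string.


LZ78 encoding steps:
Dictionary: {0: ''}
Step 1: w='' (idx 0), next='a' -> output (0, 'a'), add 'a' as idx 1
Step 2: w='' (idx 0), next='c' -> output (0, 'c'), add 'c' as idx 2
Step 3: w='a' (idx 1), next='a' -> output (1, 'a'), add 'aa' as idx 3
Step 4: w='c' (idx 2), next='a' -> output (2, 'a'), add 'ca' as idx 4
Step 5: w='c' (idx 2), next='c' -> output (2, 'c'), add 'cc' as idx 5


Encoded: [(0, 'a'), (0, 'c'), (1, 'a'), (2, 'a'), (2, 'c')]


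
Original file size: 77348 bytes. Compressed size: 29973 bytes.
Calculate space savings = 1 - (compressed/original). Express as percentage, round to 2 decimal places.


ratio = compressed/original = 29973/77348 = 0.387508
savings = 1 - ratio = 1 - 0.387508 = 0.612492
as a percentage: 0.612492 * 100 = 61.25%

Space savings = 1 - 29973/77348 = 61.25%


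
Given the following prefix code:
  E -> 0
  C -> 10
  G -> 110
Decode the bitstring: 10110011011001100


Decoding step by step:
Bits 10 -> C
Bits 110 -> G
Bits 0 -> E
Bits 110 -> G
Bits 110 -> G
Bits 0 -> E
Bits 110 -> G
Bits 0 -> E


Decoded message: CGEGGEGE


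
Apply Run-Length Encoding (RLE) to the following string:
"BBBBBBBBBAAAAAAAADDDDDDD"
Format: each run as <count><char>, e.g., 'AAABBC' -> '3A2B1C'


Scanning runs left to right:
  i=0: run of 'B' x 9 -> '9B'
  i=9: run of 'A' x 8 -> '8A'
  i=17: run of 'D' x 7 -> '7D'

RLE = 9B8A7D


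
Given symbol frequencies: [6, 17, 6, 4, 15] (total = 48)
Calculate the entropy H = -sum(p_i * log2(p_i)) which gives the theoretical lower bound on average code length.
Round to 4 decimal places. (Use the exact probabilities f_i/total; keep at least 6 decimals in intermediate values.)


Per-symbol terms -p_i * log2(p_i) with p_i = f_i/48:
  p = 6/48 = 0.125000: log2(p) = -3.000000, -p*log2(p) = 0.375000
  p = 17/48 = 0.354167: log2(p) = -1.497500, -p*log2(p) = 0.530364
  p = 6/48 = 0.125000: log2(p) = -3.000000, -p*log2(p) = 0.375000
  p = 4/48 = 0.083333: log2(p) = -3.584963, -p*log2(p) = 0.298747
  p = 15/48 = 0.312500: log2(p) = -1.678072, -p*log2(p) = 0.524397
H = 0.375000 + 0.530364 + 0.375000 + 0.298747 + 0.524397 = 2.103508

H = 2.1035 bits/symbol


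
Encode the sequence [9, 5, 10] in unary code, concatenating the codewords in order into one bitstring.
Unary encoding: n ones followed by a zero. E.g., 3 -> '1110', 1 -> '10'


Encode each number as n ones followed by a terminating 0:
  9 -> 1111111110 (10 bits)
  5 -> 111110 (6 bits)
  10 -> 11111111110 (11 bits)
Total length = 10 + 6 + 11 = 27 bits.

Unary([9, 5, 10]) = 111111111011111011111111110 (27 bits)


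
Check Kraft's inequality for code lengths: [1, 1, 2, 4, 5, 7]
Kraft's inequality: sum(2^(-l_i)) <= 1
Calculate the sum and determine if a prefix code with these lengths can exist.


Sum = 2^(-1) + 2^(-1) + 2^(-2) + 2^(-4) + 2^(-5) + 2^(-7)
    = 0.5 + 0.5 + 0.25 + 0.0625 + 0.03125 + 0.0078125
    = 173/128 = 1.3515625
Since 1.3515625 > 1, Kraft's inequality is NOT satisfied.
A prefix code with these lengths CANNOT exist.

Kraft sum = 1.3515625. Not satisfied.


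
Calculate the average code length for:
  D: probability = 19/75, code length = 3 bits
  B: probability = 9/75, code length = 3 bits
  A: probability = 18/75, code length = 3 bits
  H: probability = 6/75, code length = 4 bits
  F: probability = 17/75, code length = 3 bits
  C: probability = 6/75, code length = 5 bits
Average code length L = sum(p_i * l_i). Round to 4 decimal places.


Weighted contributions p_i * l_i:
  D: (19/75) * 3 = 57/75
  B: (9/75) * 3 = 27/75
  A: (18/75) * 3 = 54/75
  H: (6/75) * 4 = 24/75
  F: (17/75) * 3 = 51/75
  C: (6/75) * 5 = 30/75
Sum = (57 + 27 + 54 + 24 + 51 + 30)/75 = 243/75

L = 243/75 = 3.2400 bits/symbol


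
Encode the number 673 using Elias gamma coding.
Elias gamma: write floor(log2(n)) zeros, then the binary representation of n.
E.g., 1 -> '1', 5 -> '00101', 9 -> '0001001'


num_bits = floor(log2(673)) + 1 = 10
leading_zeros = num_bits - 1 = 9
binary(673) = 1010100001

Elias gamma(673) = '000000000' + '1010100001' = 0000000001010100001 (19 bits)


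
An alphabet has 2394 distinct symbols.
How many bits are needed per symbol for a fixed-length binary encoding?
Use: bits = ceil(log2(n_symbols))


log2(2394) = 11.2252
Bracket: 2^11 = 2048 < 2394 <= 2^12 = 4096
So ceil(log2(2394)) = 12

bits = ceil(log2(2394)) = ceil(11.2252) = 12 bits


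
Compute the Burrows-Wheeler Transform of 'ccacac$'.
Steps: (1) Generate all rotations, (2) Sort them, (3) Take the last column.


Rotations (sorted):
  0: $ccacac -> last char: c
  1: ac$ccac -> last char: c
  2: acac$cc -> last char: c
  3: c$ccaca -> last char: a
  4: cac$cca -> last char: a
  5: cacac$c -> last char: c
  6: ccacac$ -> last char: $


BWT = cccaac$


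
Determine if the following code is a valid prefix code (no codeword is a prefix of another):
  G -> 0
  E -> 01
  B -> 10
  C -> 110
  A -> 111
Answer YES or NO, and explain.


Checking each pair (does one codeword prefix another?):
  G='0' vs E='01': prefix -- VIOLATION

NO -- this is NOT a valid prefix code. G (0) is a prefix of E (01).


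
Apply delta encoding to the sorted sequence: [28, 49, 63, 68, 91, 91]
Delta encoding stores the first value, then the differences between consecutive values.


First value: 28
Deltas:
  49 - 28 = 21
  63 - 49 = 14
  68 - 63 = 5
  91 - 68 = 23
  91 - 91 = 0


Delta encoded: [28, 21, 14, 5, 23, 0]


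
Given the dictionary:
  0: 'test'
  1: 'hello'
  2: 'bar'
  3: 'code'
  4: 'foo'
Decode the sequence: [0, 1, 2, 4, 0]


Look up each index in the dictionary:
  0 -> 'test'
  1 -> 'hello'
  2 -> 'bar'
  4 -> 'foo'
  0 -> 'test'

Decoded: "test hello bar foo test"


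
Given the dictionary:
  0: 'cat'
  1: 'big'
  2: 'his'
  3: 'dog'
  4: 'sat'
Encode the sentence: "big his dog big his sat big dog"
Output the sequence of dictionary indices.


Look up each word in the dictionary:
  'big' -> 1
  'his' -> 2
  'dog' -> 3
  'big' -> 1
  'his' -> 2
  'sat' -> 4
  'big' -> 1
  'dog' -> 3

Encoded: [1, 2, 3, 1, 2, 4, 1, 3]


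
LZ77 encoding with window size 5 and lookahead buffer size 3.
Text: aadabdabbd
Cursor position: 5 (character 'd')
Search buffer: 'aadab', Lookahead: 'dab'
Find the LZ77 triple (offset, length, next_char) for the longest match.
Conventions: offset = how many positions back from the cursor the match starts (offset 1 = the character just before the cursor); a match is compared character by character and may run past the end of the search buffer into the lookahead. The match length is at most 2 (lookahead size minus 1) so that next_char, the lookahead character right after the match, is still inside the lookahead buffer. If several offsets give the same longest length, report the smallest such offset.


Try each offset into the search buffer:
  offset=1 (pos 4, char 'b'): match length 0
  offset=2 (pos 3, char 'a'): match length 0
  offset=3 (pos 2, char 'd'): match length 2
  offset=4 (pos 1, char 'a'): match length 0
  offset=5 (pos 0, char 'a'): match length 0
Longest match has length 2 at offset 3.
next_char = character at position 5 + 2 = 7 -> 'b'

Best match: offset=3, length=2 (matching 'da' starting at position 2)
LZ77 triple: (3, 2, 'b')


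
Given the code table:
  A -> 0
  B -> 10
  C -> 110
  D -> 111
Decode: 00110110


Decoding:
0 -> A
0 -> A
110 -> C
110 -> C


Result: AACC


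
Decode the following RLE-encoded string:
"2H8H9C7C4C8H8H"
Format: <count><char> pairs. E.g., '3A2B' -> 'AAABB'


Expanding each <count><char> pair:
  2H -> 'HH'
  8H -> 'HHHHHHHH'
  9C -> 'CCCCCCCCC'
  7C -> 'CCCCCCC'
  4C -> 'CCCC'
  8H -> 'HHHHHHHH'
  8H -> 'HHHHHHHH'

Decoded = HHHHHHHHHHCCCCCCCCCCCCCCCCCCCCHHHHHHHHHHHHHHHH


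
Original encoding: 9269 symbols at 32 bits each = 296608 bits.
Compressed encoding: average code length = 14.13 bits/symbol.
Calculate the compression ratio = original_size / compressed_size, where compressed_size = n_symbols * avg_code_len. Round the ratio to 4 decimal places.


original_size = n_symbols * orig_bits = 9269 * 32 = 296608 bits
compressed_size = n_symbols * avg_code_len = 9269 * 14.13 = 130970.97 bits
ratio = original_size / compressed_size = 296608 / 130970.97 = 2.2647

Compression ratio = 2.2647


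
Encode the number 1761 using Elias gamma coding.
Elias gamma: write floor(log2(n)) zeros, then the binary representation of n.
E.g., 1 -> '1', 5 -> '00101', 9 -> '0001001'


num_bits = floor(log2(1761)) + 1 = 11
leading_zeros = num_bits - 1 = 10
binary(1761) = 11011100001

Elias gamma(1761) = '0000000000' + '11011100001' = 000000000011011100001 (21 bits)


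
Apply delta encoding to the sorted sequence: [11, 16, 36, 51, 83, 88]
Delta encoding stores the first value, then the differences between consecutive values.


First value: 11
Deltas:
  16 - 11 = 5
  36 - 16 = 20
  51 - 36 = 15
  83 - 51 = 32
  88 - 83 = 5


Delta encoded: [11, 5, 20, 15, 32, 5]


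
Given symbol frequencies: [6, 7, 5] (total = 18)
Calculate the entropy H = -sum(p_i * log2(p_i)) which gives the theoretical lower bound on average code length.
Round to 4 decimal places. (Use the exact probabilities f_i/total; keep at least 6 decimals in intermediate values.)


Per-symbol terms -p_i * log2(p_i) with p_i = f_i/18:
  p = 6/18 = 0.333333: log2(p) = -1.584963, -p*log2(p) = 0.528321
  p = 7/18 = 0.388889: log2(p) = -1.362570, -p*log2(p) = 0.529888
  p = 5/18 = 0.277778: log2(p) = -1.847997, -p*log2(p) = 0.513332
H = 0.528321 + 0.529888 + 0.513332 = 1.571541

H = 1.5715 bits/symbol


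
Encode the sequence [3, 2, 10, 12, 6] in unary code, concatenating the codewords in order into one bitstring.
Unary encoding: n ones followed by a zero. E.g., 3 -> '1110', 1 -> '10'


Encode each number as n ones followed by a terminating 0:
  3 -> 1110 (4 bits)
  2 -> 110 (3 bits)
  10 -> 11111111110 (11 bits)
  12 -> 1111111111110 (13 bits)
  6 -> 1111110 (7 bits)
Total length = 4 + 3 + 11 + 13 + 7 = 38 bits.

Unary([3, 2, 10, 12, 6]) = 11101101111111111011111111111101111110 (38 bits)


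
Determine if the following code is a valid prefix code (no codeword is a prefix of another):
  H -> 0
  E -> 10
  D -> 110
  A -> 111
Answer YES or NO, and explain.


Checking each pair (does one codeword prefix another?):
  H='0' vs E='10': no prefix
  H='0' vs D='110': no prefix
  H='0' vs A='111': no prefix
  E='10' vs H='0': no prefix
  E='10' vs D='110': no prefix
  E='10' vs A='111': no prefix
  D='110' vs H='0': no prefix
  D='110' vs E='10': no prefix
  D='110' vs A='111': no prefix
  A='111' vs H='0': no prefix
  A='111' vs E='10': no prefix
  A='111' vs D='110': no prefix
No violation found over all pairs.

YES -- this is a valid prefix code. No codeword is a prefix of any other codeword.


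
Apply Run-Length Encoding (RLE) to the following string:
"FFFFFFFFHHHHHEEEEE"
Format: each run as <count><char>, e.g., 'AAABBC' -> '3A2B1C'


Scanning runs left to right:
  i=0: run of 'F' x 8 -> '8F'
  i=8: run of 'H' x 5 -> '5H'
  i=13: run of 'E' x 5 -> '5E'

RLE = 8F5H5E


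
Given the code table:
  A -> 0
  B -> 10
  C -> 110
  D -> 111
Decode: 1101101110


Decoding:
110 -> C
110 -> C
111 -> D
0 -> A


Result: CCDA


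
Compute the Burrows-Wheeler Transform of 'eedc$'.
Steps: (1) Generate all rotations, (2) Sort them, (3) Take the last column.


Rotations (sorted):
  0: $eedc -> last char: c
  1: c$eed -> last char: d
  2: dc$ee -> last char: e
  3: edc$e -> last char: e
  4: eedc$ -> last char: $


BWT = cdee$


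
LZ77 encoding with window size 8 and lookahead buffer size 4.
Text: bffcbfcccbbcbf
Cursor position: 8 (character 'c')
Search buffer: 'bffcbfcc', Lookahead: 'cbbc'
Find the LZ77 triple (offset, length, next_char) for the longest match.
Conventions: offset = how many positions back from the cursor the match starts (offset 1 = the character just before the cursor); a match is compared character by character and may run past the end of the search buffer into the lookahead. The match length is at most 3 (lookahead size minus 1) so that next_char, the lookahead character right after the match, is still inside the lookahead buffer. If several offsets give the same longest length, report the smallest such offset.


Try each offset into the search buffer:
  offset=1 (pos 7, char 'c'): match length 1
  offset=2 (pos 6, char 'c'): match length 1
  offset=3 (pos 5, char 'f'): match length 0
  offset=4 (pos 4, char 'b'): match length 0
  offset=5 (pos 3, char 'c'): match length 2
  offset=6 (pos 2, char 'f'): match length 0
  offset=7 (pos 1, char 'f'): match length 0
  offset=8 (pos 0, char 'b'): match length 0
Longest match has length 2 at offset 5.
next_char = character at position 8 + 2 = 10 -> 'b'

Best match: offset=5, length=2 (matching 'cb' starting at position 3)
LZ77 triple: (5, 2, 'b')


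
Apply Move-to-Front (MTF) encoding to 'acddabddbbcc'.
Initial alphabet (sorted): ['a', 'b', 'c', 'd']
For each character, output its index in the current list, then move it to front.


MTF encoding:
'a': index 0 in ['a', 'b', 'c', 'd'] -> ['a', 'b', 'c', 'd']
'c': index 2 in ['a', 'b', 'c', 'd'] -> ['c', 'a', 'b', 'd']
'd': index 3 in ['c', 'a', 'b', 'd'] -> ['d', 'c', 'a', 'b']
'd': index 0 in ['d', 'c', 'a', 'b'] -> ['d', 'c', 'a', 'b']
'a': index 2 in ['d', 'c', 'a', 'b'] -> ['a', 'd', 'c', 'b']
'b': index 3 in ['a', 'd', 'c', 'b'] -> ['b', 'a', 'd', 'c']
'd': index 2 in ['b', 'a', 'd', 'c'] -> ['d', 'b', 'a', 'c']
'd': index 0 in ['d', 'b', 'a', 'c'] -> ['d', 'b', 'a', 'c']
'b': index 1 in ['d', 'b', 'a', 'c'] -> ['b', 'd', 'a', 'c']
'b': index 0 in ['b', 'd', 'a', 'c'] -> ['b', 'd', 'a', 'c']
'c': index 3 in ['b', 'd', 'a', 'c'] -> ['c', 'b', 'd', 'a']
'c': index 0 in ['c', 'b', 'd', 'a'] -> ['c', 'b', 'd', 'a']


Output: [0, 2, 3, 0, 2, 3, 2, 0, 1, 0, 3, 0]


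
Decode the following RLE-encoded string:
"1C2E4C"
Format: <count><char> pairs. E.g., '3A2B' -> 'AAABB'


Expanding each <count><char> pair:
  1C -> 'C'
  2E -> 'EE'
  4C -> 'CCCC'

Decoded = CEECCCC


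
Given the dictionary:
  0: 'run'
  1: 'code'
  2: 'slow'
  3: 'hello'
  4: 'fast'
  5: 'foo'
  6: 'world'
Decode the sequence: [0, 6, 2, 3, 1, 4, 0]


Look up each index in the dictionary:
  0 -> 'run'
  6 -> 'world'
  2 -> 'slow'
  3 -> 'hello'
  1 -> 'code'
  4 -> 'fast'
  0 -> 'run'

Decoded: "run world slow hello code fast run"


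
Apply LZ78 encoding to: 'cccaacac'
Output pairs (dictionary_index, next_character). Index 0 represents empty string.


LZ78 encoding steps:
Dictionary: {0: ''}
Step 1: w='' (idx 0), next='c' -> output (0, 'c'), add 'c' as idx 1
Step 2: w='c' (idx 1), next='c' -> output (1, 'c'), add 'cc' as idx 2
Step 3: w='' (idx 0), next='a' -> output (0, 'a'), add 'a' as idx 3
Step 4: w='a' (idx 3), next='c' -> output (3, 'c'), add 'ac' as idx 4
Step 5: w='ac' (idx 4), end of input -> output (4, '')


Encoded: [(0, 'c'), (1, 'c'), (0, 'a'), (3, 'c'), (4, '')]


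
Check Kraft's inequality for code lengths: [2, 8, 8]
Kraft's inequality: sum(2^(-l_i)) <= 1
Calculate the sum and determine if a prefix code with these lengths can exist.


Sum = 2^(-2) + 2^(-8) + 2^(-8)
    = 0.25 + 0.00390625 + 0.00390625
    = 66/256 = 0.2578125
Since 0.2578125 <= 1, Kraft's inequality IS satisfied.
A prefix code with these lengths CAN exist.

Kraft sum = 0.2578125. Satisfied.


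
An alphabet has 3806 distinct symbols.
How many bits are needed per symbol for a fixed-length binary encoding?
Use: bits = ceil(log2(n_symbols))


log2(3806) = 11.8941
Bracket: 2^11 = 2048 < 3806 <= 2^12 = 4096
So ceil(log2(3806)) = 12

bits = ceil(log2(3806)) = ceil(11.8941) = 12 bits


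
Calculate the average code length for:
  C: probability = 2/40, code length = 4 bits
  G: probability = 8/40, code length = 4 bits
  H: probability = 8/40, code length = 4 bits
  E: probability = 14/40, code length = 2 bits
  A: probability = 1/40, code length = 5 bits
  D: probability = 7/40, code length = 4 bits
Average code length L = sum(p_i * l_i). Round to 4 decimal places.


Weighted contributions p_i * l_i:
  C: (2/40) * 4 = 8/40
  G: (8/40) * 4 = 32/40
  H: (8/40) * 4 = 32/40
  E: (14/40) * 2 = 28/40
  A: (1/40) * 5 = 5/40
  D: (7/40) * 4 = 28/40
Sum = (8 + 32 + 32 + 28 + 5 + 28)/40 = 133/40

L = 133/40 = 3.3250 bits/symbol


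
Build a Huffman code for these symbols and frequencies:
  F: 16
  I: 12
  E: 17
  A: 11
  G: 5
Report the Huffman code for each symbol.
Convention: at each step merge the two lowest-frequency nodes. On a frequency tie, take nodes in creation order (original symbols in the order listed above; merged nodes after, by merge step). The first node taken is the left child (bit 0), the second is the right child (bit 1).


Huffman tree construction:
Step 1: Merge G(5) + A(11) = 16
Step 2: Merge I(12) + F(16) = 28
Step 3: Merge (G+A)(16) + E(17) = 33
Step 4: Merge (I+F)(28) + ((G+A)+E)(33) = 61
Read each symbol's code off the tree from the root (left child = 0, right child = 1).

Codes:
  F: 01 (length 2)
  I: 00 (length 2)
  E: 11 (length 2)
  A: 101 (length 3)
  G: 100 (length 3)
Average code length: 138/61 = 2.2623 bits/symbol


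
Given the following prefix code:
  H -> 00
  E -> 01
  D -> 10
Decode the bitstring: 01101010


Decoding step by step:
Bits 01 -> E
Bits 10 -> D
Bits 10 -> D
Bits 10 -> D


Decoded message: EDDD


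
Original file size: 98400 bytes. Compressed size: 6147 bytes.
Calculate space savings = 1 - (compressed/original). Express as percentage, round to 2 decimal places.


ratio = compressed/original = 6147/98400 = 0.06247
savings = 1 - ratio = 1 - 0.06247 = 0.93753
as a percentage: 0.93753 * 100 = 93.75%

Space savings = 1 - 6147/98400 = 93.75%


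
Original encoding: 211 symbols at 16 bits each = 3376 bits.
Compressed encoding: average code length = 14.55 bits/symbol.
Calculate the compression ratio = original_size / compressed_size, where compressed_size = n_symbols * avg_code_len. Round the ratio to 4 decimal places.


original_size = n_symbols * orig_bits = 211 * 16 = 3376 bits
compressed_size = n_symbols * avg_code_len = 211 * 14.55 = 3070.05 bits
ratio = original_size / compressed_size = 3376 / 3070.05 = 1.0997

Compression ratio = 1.0997


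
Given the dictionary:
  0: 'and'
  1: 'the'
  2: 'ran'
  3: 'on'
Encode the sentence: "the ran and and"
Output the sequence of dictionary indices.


Look up each word in the dictionary:
  'the' -> 1
  'ran' -> 2
  'and' -> 0
  'and' -> 0

Encoded: [1, 2, 0, 0]


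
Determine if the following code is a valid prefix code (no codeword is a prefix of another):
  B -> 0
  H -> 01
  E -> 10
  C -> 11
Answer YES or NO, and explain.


Checking each pair (does one codeword prefix another?):
  B='0' vs H='01': prefix -- VIOLATION

NO -- this is NOT a valid prefix code. B (0) is a prefix of H (01).


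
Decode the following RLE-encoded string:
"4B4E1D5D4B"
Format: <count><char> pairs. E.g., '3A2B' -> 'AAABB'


Expanding each <count><char> pair:
  4B -> 'BBBB'
  4E -> 'EEEE'
  1D -> 'D'
  5D -> 'DDDDD'
  4B -> 'BBBB'

Decoded = BBBBEEEEDDDDDDBBBB


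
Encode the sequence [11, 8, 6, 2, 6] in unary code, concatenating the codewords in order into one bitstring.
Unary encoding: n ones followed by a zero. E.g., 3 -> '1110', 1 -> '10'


Encode each number as n ones followed by a terminating 0:
  11 -> 111111111110 (12 bits)
  8 -> 111111110 (9 bits)
  6 -> 1111110 (7 bits)
  2 -> 110 (3 bits)
  6 -> 1111110 (7 bits)
Total length = 12 + 9 + 7 + 3 + 7 = 38 bits.

Unary([11, 8, 6, 2, 6]) = 11111111111011111111011111101101111110 (38 bits)


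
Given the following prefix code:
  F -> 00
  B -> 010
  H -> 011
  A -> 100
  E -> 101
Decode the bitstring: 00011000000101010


Decoding step by step:
Bits 00 -> F
Bits 011 -> H
Bits 00 -> F
Bits 00 -> F
Bits 00 -> F
Bits 101 -> E
Bits 010 -> B


Decoded message: FHFFFEB


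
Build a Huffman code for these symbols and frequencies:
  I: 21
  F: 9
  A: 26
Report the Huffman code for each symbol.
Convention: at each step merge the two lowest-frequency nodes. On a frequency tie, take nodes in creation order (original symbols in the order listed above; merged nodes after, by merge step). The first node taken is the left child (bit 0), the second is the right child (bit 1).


Huffman tree construction:
Step 1: Merge F(9) + I(21) = 30
Step 2: Merge A(26) + (F+I)(30) = 56
Read each symbol's code off the tree from the root (left child = 0, right child = 1).

Codes:
  I: 11 (length 2)
  F: 10 (length 2)
  A: 0 (length 1)
Average code length: 86/56 = 1.5357 bits/symbol


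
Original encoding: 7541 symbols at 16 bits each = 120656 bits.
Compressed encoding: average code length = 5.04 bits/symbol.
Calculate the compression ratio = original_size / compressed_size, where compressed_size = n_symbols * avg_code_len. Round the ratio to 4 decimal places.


original_size = n_symbols * orig_bits = 7541 * 16 = 120656 bits
compressed_size = n_symbols * avg_code_len = 7541 * 5.04 = 38006.64 bits
ratio = original_size / compressed_size = 120656 / 38006.64 = 3.1746

Compression ratio = 3.1746


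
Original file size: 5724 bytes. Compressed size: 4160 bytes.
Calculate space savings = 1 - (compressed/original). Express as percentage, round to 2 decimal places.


ratio = compressed/original = 4160/5724 = 0.726765
savings = 1 - ratio = 1 - 0.726765 = 0.273235
as a percentage: 0.273235 * 100 = 27.32%

Space savings = 1 - 4160/5724 = 27.32%


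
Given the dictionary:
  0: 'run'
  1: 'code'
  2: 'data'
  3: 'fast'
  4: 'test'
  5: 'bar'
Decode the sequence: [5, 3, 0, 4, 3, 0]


Look up each index in the dictionary:
  5 -> 'bar'
  3 -> 'fast'
  0 -> 'run'
  4 -> 'test'
  3 -> 'fast'
  0 -> 'run'

Decoded: "bar fast run test fast run"


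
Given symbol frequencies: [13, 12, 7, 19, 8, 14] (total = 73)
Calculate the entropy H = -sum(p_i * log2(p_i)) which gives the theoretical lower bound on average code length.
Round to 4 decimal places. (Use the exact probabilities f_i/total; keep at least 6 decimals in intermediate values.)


Per-symbol terms -p_i * log2(p_i) with p_i = f_i/73:
  p = 13/73 = 0.178082: log2(p) = -2.489385, -p*log2(p) = 0.443315
  p = 12/73 = 0.164384: log2(p) = -2.604862, -p*log2(p) = 0.428197
  p = 7/73 = 0.095890: log2(p) = -3.382470, -p*log2(p) = 0.324346
  p = 19/73 = 0.260274: log2(p) = -1.941897, -p*log2(p) = 0.505425
  p = 8/73 = 0.109589: log2(p) = -3.189825, -p*log2(p) = 0.349570
  p = 14/73 = 0.191781: log2(p) = -2.382470, -p*log2(p) = 0.456912
H = 0.443315 + 0.428197 + 0.324346 + 0.505425 + 0.349570 + 0.456912 = 2.507765

H = 2.5078 bits/symbol


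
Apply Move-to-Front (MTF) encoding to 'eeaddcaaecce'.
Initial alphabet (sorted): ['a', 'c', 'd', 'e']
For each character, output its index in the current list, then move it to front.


MTF encoding:
'e': index 3 in ['a', 'c', 'd', 'e'] -> ['e', 'a', 'c', 'd']
'e': index 0 in ['e', 'a', 'c', 'd'] -> ['e', 'a', 'c', 'd']
'a': index 1 in ['e', 'a', 'c', 'd'] -> ['a', 'e', 'c', 'd']
'd': index 3 in ['a', 'e', 'c', 'd'] -> ['d', 'a', 'e', 'c']
'd': index 0 in ['d', 'a', 'e', 'c'] -> ['d', 'a', 'e', 'c']
'c': index 3 in ['d', 'a', 'e', 'c'] -> ['c', 'd', 'a', 'e']
'a': index 2 in ['c', 'd', 'a', 'e'] -> ['a', 'c', 'd', 'e']
'a': index 0 in ['a', 'c', 'd', 'e'] -> ['a', 'c', 'd', 'e']
'e': index 3 in ['a', 'c', 'd', 'e'] -> ['e', 'a', 'c', 'd']
'c': index 2 in ['e', 'a', 'c', 'd'] -> ['c', 'e', 'a', 'd']
'c': index 0 in ['c', 'e', 'a', 'd'] -> ['c', 'e', 'a', 'd']
'e': index 1 in ['c', 'e', 'a', 'd'] -> ['e', 'c', 'a', 'd']


Output: [3, 0, 1, 3, 0, 3, 2, 0, 3, 2, 0, 1]


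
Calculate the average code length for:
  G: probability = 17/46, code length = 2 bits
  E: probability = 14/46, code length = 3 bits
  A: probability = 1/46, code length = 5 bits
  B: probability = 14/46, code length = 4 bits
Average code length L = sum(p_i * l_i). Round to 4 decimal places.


Weighted contributions p_i * l_i:
  G: (17/46) * 2 = 34/46
  E: (14/46) * 3 = 42/46
  A: (1/46) * 5 = 5/46
  B: (14/46) * 4 = 56/46
Sum = (34 + 42 + 5 + 56)/46 = 137/46

L = 137/46 = 2.9783 bits/symbol


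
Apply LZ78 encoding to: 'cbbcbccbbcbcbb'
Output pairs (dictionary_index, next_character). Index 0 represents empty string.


LZ78 encoding steps:
Dictionary: {0: ''}
Step 1: w='' (idx 0), next='c' -> output (0, 'c'), add 'c' as idx 1
Step 2: w='' (idx 0), next='b' -> output (0, 'b'), add 'b' as idx 2
Step 3: w='b' (idx 2), next='c' -> output (2, 'c'), add 'bc' as idx 3
Step 4: w='bc' (idx 3), next='c' -> output (3, 'c'), add 'bcc' as idx 4
Step 5: w='b' (idx 2), next='b' -> output (2, 'b'), add 'bb' as idx 5
Step 6: w='c' (idx 1), next='b' -> output (1, 'b'), add 'cb' as idx 6
Step 7: w='cb' (idx 6), next='b' -> output (6, 'b'), add 'cbb' as idx 7


Encoded: [(0, 'c'), (0, 'b'), (2, 'c'), (3, 'c'), (2, 'b'), (1, 'b'), (6, 'b')]


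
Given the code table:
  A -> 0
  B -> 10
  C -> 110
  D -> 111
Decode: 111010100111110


Decoding:
111 -> D
0 -> A
10 -> B
10 -> B
0 -> A
111 -> D
110 -> C


Result: DABBADC


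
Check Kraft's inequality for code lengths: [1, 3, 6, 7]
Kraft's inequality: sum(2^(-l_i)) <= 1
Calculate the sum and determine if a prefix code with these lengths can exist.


Sum = 2^(-1) + 2^(-3) + 2^(-6) + 2^(-7)
    = 0.5 + 0.125 + 0.015625 + 0.0078125
    = 83/128 = 0.6484375
Since 0.6484375 <= 1, Kraft's inequality IS satisfied.
A prefix code with these lengths CAN exist.

Kraft sum = 0.6484375. Satisfied.


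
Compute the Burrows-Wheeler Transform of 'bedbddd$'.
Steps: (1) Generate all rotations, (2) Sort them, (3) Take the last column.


Rotations (sorted):
  0: $bedbddd -> last char: d
  1: bddd$bed -> last char: d
  2: bedbddd$ -> last char: $
  3: d$bedbdd -> last char: d
  4: dbddd$be -> last char: e
  5: dd$bedbd -> last char: d
  6: ddd$bedb -> last char: b
  7: edbddd$b -> last char: b


BWT = dd$dedbb


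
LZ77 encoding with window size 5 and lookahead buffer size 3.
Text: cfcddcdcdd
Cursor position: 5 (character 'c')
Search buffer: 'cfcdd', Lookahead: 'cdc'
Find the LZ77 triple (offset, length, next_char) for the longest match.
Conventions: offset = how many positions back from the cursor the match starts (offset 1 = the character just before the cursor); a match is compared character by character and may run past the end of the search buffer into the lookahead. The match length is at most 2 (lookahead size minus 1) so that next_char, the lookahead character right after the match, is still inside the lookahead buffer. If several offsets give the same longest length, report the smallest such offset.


Try each offset into the search buffer:
  offset=1 (pos 4, char 'd'): match length 0
  offset=2 (pos 3, char 'd'): match length 0
  offset=3 (pos 2, char 'c'): match length 2
  offset=4 (pos 1, char 'f'): match length 0
  offset=5 (pos 0, char 'c'): match length 1
Longest match has length 2 at offset 3.
next_char = character at position 5 + 2 = 7 -> 'c'

Best match: offset=3, length=2 (matching 'cd' starting at position 2)
LZ77 triple: (3, 2, 'c')


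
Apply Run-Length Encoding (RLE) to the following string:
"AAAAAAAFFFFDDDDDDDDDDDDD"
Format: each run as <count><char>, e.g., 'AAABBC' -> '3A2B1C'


Scanning runs left to right:
  i=0: run of 'A' x 7 -> '7A'
  i=7: run of 'F' x 4 -> '4F'
  i=11: run of 'D' x 13 -> '13D'

RLE = 7A4F13D


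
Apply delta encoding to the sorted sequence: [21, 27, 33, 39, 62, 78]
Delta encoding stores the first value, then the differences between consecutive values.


First value: 21
Deltas:
  27 - 21 = 6
  33 - 27 = 6
  39 - 33 = 6
  62 - 39 = 23
  78 - 62 = 16


Delta encoded: [21, 6, 6, 6, 23, 16]


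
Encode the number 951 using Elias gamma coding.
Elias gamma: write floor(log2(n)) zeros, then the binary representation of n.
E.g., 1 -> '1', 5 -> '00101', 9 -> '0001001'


num_bits = floor(log2(951)) + 1 = 10
leading_zeros = num_bits - 1 = 9
binary(951) = 1110110111

Elias gamma(951) = '000000000' + '1110110111' = 0000000001110110111 (19 bits)


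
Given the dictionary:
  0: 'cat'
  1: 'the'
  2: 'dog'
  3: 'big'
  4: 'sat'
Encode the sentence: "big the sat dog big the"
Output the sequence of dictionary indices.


Look up each word in the dictionary:
  'big' -> 3
  'the' -> 1
  'sat' -> 4
  'dog' -> 2
  'big' -> 3
  'the' -> 1

Encoded: [3, 1, 4, 2, 3, 1]


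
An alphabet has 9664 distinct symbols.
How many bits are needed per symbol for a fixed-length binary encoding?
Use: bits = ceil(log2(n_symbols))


log2(9664) = 13.2384
Bracket: 2^13 = 8192 < 9664 <= 2^14 = 16384
So ceil(log2(9664)) = 14

bits = ceil(log2(9664)) = ceil(13.2384) = 14 bits


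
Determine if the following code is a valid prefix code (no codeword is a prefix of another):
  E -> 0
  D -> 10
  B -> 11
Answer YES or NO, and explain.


Checking each pair (does one codeword prefix another?):
  E='0' vs D='10': no prefix
  E='0' vs B='11': no prefix
  D='10' vs E='0': no prefix
  D='10' vs B='11': no prefix
  B='11' vs E='0': no prefix
  B='11' vs D='10': no prefix
No violation found over all pairs.

YES -- this is a valid prefix code. No codeword is a prefix of any other codeword.


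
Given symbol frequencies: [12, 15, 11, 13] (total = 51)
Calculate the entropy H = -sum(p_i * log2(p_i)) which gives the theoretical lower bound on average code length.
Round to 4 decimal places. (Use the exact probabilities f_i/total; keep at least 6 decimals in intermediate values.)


Per-symbol terms -p_i * log2(p_i) with p_i = f_i/51:
  p = 12/51 = 0.235294: log2(p) = -2.087463, -p*log2(p) = 0.491168
  p = 15/51 = 0.294118: log2(p) = -1.765535, -p*log2(p) = 0.519275
  p = 11/51 = 0.215686: log2(p) = -2.212994, -p*log2(p) = 0.477312
  p = 13/51 = 0.254902: log2(p) = -1.971986, -p*log2(p) = 0.502663
H = 0.491168 + 0.519275 + 0.477312 + 0.502663 = 1.990418

H = 1.9904 bits/symbol


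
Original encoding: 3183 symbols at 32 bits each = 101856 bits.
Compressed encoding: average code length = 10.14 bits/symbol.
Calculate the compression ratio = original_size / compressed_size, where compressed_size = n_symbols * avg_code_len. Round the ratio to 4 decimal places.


original_size = n_symbols * orig_bits = 3183 * 32 = 101856 bits
compressed_size = n_symbols * avg_code_len = 3183 * 10.14 = 32275.62 bits
ratio = original_size / compressed_size = 101856 / 32275.62 = 3.1558

Compression ratio = 3.1558


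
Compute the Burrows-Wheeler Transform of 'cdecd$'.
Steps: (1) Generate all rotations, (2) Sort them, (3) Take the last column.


Rotations (sorted):
  0: $cdecd -> last char: d
  1: cd$cde -> last char: e
  2: cdecd$ -> last char: $
  3: d$cdec -> last char: c
  4: decd$c -> last char: c
  5: ecd$cd -> last char: d


BWT = de$ccd
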